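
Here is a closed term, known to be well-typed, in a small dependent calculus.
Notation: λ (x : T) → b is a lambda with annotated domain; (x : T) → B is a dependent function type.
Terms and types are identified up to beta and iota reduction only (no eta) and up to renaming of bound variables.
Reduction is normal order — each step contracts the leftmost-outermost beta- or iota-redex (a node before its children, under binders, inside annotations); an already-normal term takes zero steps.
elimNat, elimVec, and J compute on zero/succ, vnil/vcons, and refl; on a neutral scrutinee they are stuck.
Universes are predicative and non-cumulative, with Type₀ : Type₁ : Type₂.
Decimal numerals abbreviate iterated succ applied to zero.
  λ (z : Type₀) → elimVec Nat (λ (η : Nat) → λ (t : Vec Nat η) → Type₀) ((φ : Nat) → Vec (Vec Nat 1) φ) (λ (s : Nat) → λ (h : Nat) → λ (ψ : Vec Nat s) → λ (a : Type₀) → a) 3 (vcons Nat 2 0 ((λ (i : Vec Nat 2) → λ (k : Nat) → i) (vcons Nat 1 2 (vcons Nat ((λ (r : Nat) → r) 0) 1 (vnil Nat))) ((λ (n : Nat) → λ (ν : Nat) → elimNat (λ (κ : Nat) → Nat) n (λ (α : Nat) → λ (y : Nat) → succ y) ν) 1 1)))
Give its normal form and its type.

resulting normal form:
  λ (z : Type₀) → (η : Nat) → Vec (Vec Nat 1) η
inferred type:
  (z : Type₀) → Type₀
observation: 18 normal-order steps normalize the term, beginning with an elimVec iota-redex.


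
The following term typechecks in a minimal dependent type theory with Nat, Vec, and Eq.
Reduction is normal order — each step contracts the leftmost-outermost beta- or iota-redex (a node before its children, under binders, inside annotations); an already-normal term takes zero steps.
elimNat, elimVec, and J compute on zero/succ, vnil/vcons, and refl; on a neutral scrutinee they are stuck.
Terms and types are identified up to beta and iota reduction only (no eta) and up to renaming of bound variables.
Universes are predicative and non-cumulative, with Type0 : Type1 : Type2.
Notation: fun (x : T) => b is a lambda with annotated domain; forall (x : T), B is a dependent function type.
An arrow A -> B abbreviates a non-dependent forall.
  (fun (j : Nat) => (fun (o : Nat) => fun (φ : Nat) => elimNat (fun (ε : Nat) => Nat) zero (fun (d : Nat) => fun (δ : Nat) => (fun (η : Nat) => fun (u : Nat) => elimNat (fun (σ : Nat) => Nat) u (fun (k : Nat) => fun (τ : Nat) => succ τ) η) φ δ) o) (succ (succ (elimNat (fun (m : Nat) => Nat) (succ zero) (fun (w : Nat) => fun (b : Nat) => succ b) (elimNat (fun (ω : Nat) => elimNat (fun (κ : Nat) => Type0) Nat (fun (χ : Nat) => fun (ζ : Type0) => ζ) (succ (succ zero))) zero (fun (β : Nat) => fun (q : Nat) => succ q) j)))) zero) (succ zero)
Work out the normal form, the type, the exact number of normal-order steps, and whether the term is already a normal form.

reduced normal form:
  zero
the term's type:
  Nat
normal-order step count: 33
already normal: no
first contracted redex: a beta-redex


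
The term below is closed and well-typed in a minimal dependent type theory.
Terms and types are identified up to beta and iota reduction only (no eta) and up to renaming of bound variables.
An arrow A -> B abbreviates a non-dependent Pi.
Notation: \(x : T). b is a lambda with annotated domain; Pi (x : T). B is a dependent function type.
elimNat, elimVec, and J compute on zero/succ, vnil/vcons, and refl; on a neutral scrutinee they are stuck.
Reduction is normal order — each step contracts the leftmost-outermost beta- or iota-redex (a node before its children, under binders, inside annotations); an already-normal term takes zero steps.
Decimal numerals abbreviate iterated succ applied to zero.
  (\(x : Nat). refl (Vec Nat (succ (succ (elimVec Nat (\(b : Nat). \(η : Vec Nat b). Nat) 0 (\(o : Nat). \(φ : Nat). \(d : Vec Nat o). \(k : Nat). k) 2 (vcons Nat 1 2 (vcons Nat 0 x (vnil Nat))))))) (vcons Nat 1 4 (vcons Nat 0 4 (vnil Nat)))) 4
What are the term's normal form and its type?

resulting normal form:
  refl (Vec Nat 2) (vcons Nat 1 4 (vcons Nat 0 4 (vnil Nat)))
inferred type:
  Eq (Vec Nat 2) (vcons Nat 1 4 (vcons Nat 0 4 (vnil Nat))) (vcons Nat 1 4 (vcons Nat 0 4 (vnil Nat)))
observation: contracting a beta-redex first, the term normalizes in 12 steps.


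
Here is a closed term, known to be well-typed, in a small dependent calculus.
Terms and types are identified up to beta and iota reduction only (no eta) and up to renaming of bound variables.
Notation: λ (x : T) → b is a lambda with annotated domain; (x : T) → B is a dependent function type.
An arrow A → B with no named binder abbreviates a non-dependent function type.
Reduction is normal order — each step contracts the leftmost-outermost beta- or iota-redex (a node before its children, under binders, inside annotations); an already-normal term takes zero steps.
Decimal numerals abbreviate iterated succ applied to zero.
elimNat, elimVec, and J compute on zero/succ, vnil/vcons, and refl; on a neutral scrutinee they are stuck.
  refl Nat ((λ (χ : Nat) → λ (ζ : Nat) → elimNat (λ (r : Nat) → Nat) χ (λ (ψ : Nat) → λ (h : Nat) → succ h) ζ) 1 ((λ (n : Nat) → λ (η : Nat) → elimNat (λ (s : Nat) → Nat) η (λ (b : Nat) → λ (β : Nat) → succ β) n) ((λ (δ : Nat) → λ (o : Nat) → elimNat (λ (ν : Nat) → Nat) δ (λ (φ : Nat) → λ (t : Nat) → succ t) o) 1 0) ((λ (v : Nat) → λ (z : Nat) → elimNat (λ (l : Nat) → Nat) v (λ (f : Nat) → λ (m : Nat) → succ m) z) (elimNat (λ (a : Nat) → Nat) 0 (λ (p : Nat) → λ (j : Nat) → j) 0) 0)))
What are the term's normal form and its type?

reduced normal form:
  refl Nat 2
type:
  Eq Nat 2 2


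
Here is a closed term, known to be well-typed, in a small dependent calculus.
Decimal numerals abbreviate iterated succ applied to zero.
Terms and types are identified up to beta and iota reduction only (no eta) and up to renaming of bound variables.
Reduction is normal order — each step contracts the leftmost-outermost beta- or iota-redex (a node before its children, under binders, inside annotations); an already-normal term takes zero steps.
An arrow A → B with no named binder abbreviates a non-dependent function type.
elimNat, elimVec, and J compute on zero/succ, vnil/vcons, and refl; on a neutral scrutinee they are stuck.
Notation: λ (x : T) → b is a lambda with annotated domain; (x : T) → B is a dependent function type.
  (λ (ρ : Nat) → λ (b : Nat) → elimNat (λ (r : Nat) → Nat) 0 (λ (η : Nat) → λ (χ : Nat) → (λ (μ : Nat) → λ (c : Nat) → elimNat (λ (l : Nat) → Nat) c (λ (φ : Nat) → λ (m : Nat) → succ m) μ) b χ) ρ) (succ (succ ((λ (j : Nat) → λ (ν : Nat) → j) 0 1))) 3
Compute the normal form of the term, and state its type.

resulting normal form:
  6
inferred type:
  Nat


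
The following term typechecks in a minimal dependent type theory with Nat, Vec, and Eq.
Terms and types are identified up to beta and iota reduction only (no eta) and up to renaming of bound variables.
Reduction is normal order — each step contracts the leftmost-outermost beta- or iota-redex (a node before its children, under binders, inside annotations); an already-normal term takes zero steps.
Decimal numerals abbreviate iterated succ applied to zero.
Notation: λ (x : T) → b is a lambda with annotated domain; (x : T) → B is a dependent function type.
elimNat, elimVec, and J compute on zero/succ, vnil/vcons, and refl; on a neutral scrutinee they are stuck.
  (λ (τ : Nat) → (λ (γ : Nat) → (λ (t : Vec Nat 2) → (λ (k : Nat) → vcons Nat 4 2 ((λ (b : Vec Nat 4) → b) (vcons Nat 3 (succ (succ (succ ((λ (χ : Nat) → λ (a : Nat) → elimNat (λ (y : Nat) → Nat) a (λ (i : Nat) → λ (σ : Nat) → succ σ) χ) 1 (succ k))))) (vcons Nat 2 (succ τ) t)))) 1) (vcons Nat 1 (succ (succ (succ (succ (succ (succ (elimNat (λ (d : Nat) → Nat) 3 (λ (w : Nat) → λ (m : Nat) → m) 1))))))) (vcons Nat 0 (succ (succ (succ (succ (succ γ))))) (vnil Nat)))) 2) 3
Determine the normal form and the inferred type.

normal form:
  vcons Nat 4 2 (vcons Nat 3 6 (vcons Nat 2 4 (vcons Nat 1 9 (vcons Nat 0 7 (vnil Nat)))))
the term's type:
  Vec Nat 5
observation: the leftmost-outermost redex is a beta-redex, and normalization takes 15 steps.


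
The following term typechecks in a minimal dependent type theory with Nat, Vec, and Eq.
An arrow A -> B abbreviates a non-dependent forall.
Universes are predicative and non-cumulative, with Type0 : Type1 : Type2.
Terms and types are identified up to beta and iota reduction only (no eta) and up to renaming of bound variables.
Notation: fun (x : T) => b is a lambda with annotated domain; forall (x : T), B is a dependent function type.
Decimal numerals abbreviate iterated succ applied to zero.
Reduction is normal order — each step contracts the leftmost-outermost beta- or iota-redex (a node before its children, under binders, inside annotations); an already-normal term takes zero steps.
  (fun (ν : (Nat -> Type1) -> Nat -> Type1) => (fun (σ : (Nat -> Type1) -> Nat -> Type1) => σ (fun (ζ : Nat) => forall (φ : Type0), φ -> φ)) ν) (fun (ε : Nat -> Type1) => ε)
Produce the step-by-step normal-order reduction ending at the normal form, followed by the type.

normal-order reduction sequence:
  (fun (ν : (Nat -> Type1) -> Nat -> Type1) => (fun (σ : (Nat -> Type1) -> Nat -> Type1) => σ (fun (ζ : Nat) => forall (φ : Type0), φ -> φ)) ν) (fun (ε : Nat -> Type1) => ε)
  ~> (fun (ν : (Nat -> Type1) -> Nat -> Type1) => ν (fun (σ : Nat) => forall (ζ : Type0), ζ -> ζ)) (fun (φ : Nat -> Type1) => φ)
  ~> (fun (ν : Nat -> Type1) => ν) (fun (σ : Nat) => forall (ζ : Type0), ζ -> ζ)
  ~> fun (ν : Nat) => forall (σ : Type0), σ -> σ
the term's type:
  Nat -> Type1


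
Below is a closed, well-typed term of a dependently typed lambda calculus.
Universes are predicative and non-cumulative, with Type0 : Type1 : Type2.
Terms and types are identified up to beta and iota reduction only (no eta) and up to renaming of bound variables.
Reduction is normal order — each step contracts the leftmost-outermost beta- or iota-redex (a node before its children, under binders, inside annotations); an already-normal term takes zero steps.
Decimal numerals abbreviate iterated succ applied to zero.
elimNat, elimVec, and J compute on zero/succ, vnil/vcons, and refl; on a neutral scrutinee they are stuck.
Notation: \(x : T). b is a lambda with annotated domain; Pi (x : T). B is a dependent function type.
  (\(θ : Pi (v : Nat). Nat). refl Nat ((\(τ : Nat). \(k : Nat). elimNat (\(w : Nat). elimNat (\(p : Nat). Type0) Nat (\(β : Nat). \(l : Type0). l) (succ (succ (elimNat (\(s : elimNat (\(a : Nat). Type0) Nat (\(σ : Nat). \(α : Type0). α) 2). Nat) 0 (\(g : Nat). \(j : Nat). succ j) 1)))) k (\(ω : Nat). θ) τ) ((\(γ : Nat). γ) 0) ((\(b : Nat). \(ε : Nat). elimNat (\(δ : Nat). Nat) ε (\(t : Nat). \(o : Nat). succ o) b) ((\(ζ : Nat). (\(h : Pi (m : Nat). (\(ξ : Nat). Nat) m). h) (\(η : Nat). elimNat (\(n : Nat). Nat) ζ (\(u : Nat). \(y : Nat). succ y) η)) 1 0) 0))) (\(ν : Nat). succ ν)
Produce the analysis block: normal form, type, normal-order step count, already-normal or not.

reduced normal form:
  refl Nat 1
the term's type:
  Eq Nat 1 1
reduction steps (normal order): 29
term was already normal: no
first redex: a beta-redex


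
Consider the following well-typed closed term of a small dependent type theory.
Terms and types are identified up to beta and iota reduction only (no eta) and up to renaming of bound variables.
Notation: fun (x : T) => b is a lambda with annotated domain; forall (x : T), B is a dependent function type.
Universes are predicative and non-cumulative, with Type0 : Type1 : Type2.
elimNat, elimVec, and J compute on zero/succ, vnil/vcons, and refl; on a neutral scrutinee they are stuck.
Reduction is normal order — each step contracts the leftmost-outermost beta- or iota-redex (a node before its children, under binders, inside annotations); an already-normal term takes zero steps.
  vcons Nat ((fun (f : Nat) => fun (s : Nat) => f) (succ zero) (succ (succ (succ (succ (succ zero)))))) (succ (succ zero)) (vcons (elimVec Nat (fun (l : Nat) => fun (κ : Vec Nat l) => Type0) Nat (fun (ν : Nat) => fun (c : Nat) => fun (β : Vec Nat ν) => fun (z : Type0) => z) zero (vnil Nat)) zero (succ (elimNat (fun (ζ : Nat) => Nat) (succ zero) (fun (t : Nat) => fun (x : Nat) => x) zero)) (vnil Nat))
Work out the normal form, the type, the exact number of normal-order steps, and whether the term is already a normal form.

reduced normal form:
  vcons Nat (succ zero) (succ (succ zero)) (vcons Nat zero (succ (succ zero)) (vnil Nat))
inferred type:
  Vec Nat (succ (succ zero))
normal-order step count: 4
started in normal form: no
first contracted redex: a beta-redex


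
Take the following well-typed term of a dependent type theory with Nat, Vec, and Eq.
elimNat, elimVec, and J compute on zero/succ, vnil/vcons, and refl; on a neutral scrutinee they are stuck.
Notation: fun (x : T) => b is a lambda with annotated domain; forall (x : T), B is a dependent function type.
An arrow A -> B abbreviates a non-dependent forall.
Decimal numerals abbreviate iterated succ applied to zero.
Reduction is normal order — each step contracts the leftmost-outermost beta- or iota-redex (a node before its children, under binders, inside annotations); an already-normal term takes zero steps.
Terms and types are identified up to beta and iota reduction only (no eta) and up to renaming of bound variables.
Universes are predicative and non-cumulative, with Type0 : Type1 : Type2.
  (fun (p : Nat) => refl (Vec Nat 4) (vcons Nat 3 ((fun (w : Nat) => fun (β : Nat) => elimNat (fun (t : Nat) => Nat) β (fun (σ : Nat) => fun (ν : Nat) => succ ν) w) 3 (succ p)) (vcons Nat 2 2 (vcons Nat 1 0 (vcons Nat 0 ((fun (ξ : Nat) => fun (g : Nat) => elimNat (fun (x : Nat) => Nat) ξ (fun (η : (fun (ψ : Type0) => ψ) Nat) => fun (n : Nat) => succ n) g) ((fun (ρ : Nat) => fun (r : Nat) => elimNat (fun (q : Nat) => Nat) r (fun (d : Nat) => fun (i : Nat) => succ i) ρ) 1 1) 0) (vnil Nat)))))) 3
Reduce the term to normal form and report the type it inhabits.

normal form:
  refl (Vec Nat 4) (vcons Nat 3 7 (vcons Nat 2 2 (vcons Nat 1 0 (vcons Nat 0 2 (vnil Nat)))))
the term's type:
  Eq (Vec Nat 4) (vcons Nat 3 7 (vcons Nat 2 2 (vcons Nat 1 0 (vcons Nat 0 2 (vnil Nat))))) (vcons Nat 3 7 (vcons Nat 2 2 (vcons Nat 1 0 (vcons Nat 0 2 (vnil Nat)))))
observation: the first redex contracted is a beta-redex; the normal form is reached in 22 normal-order steps.


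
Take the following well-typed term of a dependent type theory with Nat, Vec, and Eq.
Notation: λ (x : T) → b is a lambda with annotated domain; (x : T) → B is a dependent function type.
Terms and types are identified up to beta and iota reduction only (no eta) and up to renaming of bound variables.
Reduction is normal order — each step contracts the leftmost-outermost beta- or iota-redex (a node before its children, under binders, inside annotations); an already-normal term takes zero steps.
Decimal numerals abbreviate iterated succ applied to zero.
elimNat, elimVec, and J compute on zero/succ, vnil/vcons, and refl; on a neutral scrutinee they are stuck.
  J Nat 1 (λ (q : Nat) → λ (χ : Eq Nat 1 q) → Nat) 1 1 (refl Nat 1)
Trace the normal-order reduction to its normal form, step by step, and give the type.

normal-order reduction sequence:
  J Nat 1 (λ (q : Nat) → λ (χ : Eq Nat 1 q) → Nat) 1 1 (refl Nat 1)
  ~> 1
the term's type:
  Nat


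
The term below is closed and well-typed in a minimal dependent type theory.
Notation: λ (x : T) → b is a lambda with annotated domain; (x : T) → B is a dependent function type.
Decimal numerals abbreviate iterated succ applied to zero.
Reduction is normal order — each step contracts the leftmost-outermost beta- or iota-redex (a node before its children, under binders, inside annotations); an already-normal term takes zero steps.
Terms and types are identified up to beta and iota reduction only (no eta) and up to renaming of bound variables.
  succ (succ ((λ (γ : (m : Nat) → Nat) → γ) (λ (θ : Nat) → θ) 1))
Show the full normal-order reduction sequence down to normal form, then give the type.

normal-order reduction:
  succ (succ ((λ (γ : (m : Nat) → Nat) → γ) (λ (θ : Nat) → θ) 1))
  ~> succ (succ ((λ (γ : Nat) → γ) 1))
  ~> 3
type:
  Nat


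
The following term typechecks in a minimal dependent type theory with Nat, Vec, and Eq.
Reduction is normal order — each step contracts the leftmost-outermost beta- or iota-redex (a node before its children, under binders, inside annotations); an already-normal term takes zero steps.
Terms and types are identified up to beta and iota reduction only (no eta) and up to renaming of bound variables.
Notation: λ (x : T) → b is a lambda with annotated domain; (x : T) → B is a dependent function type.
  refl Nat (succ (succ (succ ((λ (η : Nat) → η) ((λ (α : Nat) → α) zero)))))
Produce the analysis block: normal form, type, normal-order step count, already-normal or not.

resulting normal form:
  refl Nat (succ (succ (succ zero)))
inferred type:
  Eq Nat (succ (succ (succ zero))) (succ (succ (succ zero)))
reduction steps (normal order): 2
already normal: no
first redex: a beta-redex


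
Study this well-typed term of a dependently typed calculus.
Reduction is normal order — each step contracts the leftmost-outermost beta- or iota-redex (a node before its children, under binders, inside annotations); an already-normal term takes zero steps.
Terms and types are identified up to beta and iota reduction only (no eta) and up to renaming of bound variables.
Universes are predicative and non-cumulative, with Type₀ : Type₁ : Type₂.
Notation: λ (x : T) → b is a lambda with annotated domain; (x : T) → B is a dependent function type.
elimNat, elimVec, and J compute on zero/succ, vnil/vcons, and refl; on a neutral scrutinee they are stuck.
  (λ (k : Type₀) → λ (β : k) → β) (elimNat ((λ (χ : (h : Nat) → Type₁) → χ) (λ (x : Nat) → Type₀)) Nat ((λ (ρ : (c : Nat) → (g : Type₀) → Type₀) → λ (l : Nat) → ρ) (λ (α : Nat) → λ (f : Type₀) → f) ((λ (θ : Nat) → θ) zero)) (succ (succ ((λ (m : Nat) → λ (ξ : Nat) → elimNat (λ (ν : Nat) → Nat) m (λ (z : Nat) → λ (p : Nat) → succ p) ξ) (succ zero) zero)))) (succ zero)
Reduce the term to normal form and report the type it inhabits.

resulting normal form:
  succ zero
the term's type:
  Nat


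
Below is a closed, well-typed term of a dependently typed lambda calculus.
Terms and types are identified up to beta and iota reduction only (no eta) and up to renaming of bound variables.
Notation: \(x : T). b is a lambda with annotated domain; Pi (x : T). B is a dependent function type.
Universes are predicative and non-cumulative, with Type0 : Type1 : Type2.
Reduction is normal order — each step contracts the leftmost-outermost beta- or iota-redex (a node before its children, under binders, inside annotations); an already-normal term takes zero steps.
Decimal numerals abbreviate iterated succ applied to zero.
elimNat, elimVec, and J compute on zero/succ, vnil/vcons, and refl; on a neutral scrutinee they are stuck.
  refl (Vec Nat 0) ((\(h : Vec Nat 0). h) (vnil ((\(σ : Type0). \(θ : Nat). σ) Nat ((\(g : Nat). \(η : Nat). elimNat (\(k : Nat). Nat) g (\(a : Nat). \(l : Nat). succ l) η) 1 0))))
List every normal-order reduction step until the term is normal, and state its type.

normal-order reduction:
  refl (Vec Nat 0) ((\(h : Vec Nat 0). h) (vnil ((\(σ : Type0). \(θ : Nat). σ) Nat ((\(g : Nat). \(η : Nat). elimNat (\(k : Nat). Nat) g (\(a : Nat). \(l : Nat). succ l) η) 1 0))))
  ~> refl (Vec Nat 0) (vnil ((\(h : Type0). \(σ : Nat). h) Nat ((\(θ : Nat). \(g : Nat). elimNat (\(η : Nat). Nat) θ (\(k : Nat). \(a : Nat). succ a) g) 1 0)))
  ~> refl (Vec Nat 0) (vnil ((\(h : Nat). Nat) ((\(σ : Nat). \(θ : Nat). elimNat (\(g : Nat). Nat) σ (\(η : Nat). \(k : Nat). succ k) θ) 1 0)))
  ~> refl (Vec Nat 0) (vnil Nat)
inferred type:
  Eq (Vec Nat 0) (vnil Nat) (vnil Nat)


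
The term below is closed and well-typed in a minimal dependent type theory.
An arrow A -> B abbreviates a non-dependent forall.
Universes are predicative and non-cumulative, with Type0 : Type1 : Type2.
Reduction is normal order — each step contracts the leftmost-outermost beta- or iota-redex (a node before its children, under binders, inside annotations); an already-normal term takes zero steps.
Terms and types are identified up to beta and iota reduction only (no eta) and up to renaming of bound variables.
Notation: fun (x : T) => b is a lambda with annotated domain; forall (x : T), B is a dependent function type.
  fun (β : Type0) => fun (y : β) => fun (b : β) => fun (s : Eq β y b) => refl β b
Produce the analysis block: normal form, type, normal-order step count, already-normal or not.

resulting normal form:
  fun (β : Type0) => fun (y : β) => fun (b : β) => fun (s : Eq β y b) => refl β b
inferred type:
  forall (β : Type0), forall (y : β), forall (b : β), Eq β y b -> Eq β b b
normal-order step count: 0
started in normal form: yes


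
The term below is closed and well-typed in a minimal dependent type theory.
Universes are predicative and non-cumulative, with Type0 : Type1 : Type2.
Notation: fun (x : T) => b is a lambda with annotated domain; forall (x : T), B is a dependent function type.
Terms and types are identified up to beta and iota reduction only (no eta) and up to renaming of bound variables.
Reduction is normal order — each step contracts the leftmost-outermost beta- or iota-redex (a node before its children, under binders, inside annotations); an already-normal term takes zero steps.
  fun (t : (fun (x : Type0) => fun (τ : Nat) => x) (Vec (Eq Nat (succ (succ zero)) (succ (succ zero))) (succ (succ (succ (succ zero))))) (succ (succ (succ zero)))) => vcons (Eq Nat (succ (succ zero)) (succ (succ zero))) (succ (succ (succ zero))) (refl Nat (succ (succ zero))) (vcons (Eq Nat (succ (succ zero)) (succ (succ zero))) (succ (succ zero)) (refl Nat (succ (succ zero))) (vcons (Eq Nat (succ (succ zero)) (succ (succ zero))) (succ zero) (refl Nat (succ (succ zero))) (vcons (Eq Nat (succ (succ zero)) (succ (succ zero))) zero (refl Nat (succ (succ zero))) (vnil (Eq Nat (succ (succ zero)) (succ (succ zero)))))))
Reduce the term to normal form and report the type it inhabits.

resulting normal form:
  fun (t : Vec (Eq Nat (succ (succ zero)) (succ (succ zero))) (succ (succ (succ (succ zero))))) => vcons (Eq Nat (succ (succ zero)) (succ (succ zero))) (succ (succ (succ zero))) (refl Nat (succ (succ zero))) (vcons (Eq Nat (succ (succ zero)) (succ (succ zero))) (succ (succ zero)) (refl Nat (succ (succ zero))) (vcons (Eq Nat (succ (succ zero)) (succ (succ zero))) (succ zero) (refl Nat (succ (succ zero))) (vcons (Eq Nat (succ (succ zero)) (succ (succ zero))) zero (refl Nat (succ (succ zero))) (vnil (Eq Nat (succ (succ zero)) (succ (succ zero)))))))
type:
  forall (t : Vec (Eq Nat (succ (succ zero)) (succ (succ zero))) (succ (succ (succ (succ zero))))), Vec (Eq Nat (succ (succ zero)) (succ (succ zero))) (succ (succ (succ (succ zero))))
observation: the term reaches its normal form after 2 normal-order steps.


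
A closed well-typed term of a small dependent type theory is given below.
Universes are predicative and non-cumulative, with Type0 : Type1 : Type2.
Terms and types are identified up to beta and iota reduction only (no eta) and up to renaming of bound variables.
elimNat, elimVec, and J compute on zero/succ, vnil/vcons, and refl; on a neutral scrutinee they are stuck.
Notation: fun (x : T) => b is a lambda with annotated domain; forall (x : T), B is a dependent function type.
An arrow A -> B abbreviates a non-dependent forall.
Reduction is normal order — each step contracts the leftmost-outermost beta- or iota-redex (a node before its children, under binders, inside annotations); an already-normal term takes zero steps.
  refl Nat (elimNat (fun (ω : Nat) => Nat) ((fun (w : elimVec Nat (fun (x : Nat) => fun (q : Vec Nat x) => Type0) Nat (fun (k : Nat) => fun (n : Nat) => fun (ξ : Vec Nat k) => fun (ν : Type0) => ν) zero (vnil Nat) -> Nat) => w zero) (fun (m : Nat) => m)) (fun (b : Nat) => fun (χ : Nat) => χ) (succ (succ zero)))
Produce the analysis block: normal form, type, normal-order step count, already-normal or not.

normal form:
  refl Nat zero
the term's type:
  Eq Nat zero zero
steps to reach normal form (normal order): 9
already normal: no
first contracted redex: an elimNat iota-redex


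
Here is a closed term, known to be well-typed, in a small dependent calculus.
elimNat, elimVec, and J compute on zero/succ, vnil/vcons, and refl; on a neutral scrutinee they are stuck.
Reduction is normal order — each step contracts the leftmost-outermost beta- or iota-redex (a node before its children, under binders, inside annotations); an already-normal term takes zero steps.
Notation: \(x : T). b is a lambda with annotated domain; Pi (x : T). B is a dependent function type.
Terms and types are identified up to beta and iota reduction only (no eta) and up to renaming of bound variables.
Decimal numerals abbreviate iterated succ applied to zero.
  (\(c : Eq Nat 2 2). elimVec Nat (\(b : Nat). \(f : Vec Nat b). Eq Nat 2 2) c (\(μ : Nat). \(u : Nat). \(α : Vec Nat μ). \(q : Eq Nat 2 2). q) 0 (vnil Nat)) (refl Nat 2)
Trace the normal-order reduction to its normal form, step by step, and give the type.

reduction (normal order):
  (\(c : Eq Nat 2 2). elimVec Nat (\(b : Nat). \(f : Vec Nat b). Eq Nat 2 2) c (\(μ : Nat). \(u : Nat). \(α : Vec Nat μ). \(q : Eq Nat 2 2). q) 0 (vnil Nat)) (refl Nat 2)
  ~> elimVec Nat (\(c : Nat). \(b : Vec Nat c). Eq Nat 2 2) (refl Nat 2) (\(f : Nat). \(μ : Nat). \(u : Vec Nat f). \(α : Eq Nat 2 2). α) 0 (vnil Nat)
  ~> refl Nat 2
type:
  Eq Nat 2 2


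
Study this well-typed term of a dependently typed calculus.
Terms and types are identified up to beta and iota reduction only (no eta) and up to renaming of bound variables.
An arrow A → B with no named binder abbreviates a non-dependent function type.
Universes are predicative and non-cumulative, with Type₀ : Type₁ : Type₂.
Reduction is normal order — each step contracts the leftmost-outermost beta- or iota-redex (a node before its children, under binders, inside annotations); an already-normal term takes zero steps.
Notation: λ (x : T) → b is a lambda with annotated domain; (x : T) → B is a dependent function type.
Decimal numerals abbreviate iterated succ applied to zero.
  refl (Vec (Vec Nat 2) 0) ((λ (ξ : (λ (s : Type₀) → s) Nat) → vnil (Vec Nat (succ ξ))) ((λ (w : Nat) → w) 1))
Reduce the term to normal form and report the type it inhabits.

normal form:
  refl (Vec (Vec Nat 2) 0) (vnil (Vec Nat 2))
inferred type:
  Eq (Vec (Vec Nat 2) 0) (vnil (Vec Nat 2)) (vnil (Vec Nat 2))


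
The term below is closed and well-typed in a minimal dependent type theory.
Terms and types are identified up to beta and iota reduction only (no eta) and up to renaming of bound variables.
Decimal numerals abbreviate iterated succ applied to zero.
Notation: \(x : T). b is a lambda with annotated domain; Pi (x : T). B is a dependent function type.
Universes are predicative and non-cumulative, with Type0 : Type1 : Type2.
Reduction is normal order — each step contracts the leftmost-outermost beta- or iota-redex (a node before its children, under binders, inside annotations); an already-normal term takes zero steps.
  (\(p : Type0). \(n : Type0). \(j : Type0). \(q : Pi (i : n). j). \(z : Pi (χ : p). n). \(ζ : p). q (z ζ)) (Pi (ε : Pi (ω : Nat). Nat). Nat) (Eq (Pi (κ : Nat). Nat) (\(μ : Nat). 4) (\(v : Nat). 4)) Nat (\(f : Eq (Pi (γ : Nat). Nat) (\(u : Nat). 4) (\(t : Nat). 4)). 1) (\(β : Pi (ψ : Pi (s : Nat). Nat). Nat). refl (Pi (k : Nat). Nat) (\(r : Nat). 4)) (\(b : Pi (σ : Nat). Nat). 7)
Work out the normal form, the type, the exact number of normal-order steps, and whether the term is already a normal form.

reduced normal form:
  1
type:
  Nat
normal-order step count: 7
already normal: no
first redex: a beta-redex


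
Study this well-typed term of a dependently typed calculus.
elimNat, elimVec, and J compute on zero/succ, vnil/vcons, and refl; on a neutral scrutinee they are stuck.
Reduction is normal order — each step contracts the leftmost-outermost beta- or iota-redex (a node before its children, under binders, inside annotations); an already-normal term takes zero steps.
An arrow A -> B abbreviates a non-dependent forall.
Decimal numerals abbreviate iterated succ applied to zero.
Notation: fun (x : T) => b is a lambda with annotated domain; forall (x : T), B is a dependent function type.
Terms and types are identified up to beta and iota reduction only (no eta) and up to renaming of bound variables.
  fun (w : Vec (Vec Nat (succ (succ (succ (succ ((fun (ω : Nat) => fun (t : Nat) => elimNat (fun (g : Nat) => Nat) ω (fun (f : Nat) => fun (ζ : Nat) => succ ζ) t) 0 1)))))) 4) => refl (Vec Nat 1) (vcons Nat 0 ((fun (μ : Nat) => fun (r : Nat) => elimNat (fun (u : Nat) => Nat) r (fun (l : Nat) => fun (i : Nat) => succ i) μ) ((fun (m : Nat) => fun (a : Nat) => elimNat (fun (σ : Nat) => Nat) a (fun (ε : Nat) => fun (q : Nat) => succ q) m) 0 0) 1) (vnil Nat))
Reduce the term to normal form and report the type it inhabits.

resulting normal form:
  fun (w : Vec (Vec Nat 5) 4) => refl (Vec Nat 1) (vcons Nat 0 1 (vnil Nat))
inferred type:
  Vec (Vec Nat 5) 4 -> Eq (Vec Nat 1) (vcons Nat 0 1 (vnil Nat)) (vcons Nat 0 1 (vnil Nat))


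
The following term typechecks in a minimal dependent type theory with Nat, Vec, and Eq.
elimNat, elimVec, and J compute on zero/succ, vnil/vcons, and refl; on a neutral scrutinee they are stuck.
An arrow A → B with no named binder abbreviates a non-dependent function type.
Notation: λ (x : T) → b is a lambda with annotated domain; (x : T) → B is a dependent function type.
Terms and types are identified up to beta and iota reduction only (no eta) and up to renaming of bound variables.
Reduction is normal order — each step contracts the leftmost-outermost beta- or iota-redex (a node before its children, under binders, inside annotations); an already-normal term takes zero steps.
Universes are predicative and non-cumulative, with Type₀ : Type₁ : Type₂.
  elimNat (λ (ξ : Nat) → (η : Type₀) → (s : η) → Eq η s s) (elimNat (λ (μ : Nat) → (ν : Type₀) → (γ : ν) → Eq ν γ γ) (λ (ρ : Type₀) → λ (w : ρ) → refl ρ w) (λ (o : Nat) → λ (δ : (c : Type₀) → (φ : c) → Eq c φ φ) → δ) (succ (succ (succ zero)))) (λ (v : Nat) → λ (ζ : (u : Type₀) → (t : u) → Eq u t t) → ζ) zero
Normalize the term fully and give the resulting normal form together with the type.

resulting normal form:
  λ (ξ : Type₀) → λ (η : ξ) → refl ξ η
the term's type:
  (ξ : Type₀) → (η : ξ) → Eq ξ η η
observation: the leftmost-outermost redex is an elimNat iota-redex, and normalization takes 11 steps.


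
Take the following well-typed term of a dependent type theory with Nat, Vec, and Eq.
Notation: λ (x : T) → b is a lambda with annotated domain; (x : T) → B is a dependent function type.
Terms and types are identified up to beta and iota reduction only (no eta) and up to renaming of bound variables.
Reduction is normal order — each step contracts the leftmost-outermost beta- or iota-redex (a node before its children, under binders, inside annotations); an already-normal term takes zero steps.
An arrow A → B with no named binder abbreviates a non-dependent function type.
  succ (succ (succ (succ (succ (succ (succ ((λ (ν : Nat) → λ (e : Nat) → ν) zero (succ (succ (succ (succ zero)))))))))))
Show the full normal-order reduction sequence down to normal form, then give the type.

reduction (normal order):
  succ (succ (succ (succ (succ (succ (succ ((λ (ν : Nat) → λ (e : Nat) → ν) zero (succ (succ (succ (succ zero)))))))))))
  ~> succ (succ (succ (succ (succ (succ (succ ((λ (ν : Nat) → zero) (succ (succ (succ (succ zero)))))))))))
  ~> succ (succ (succ (succ (succ (succ (succ zero))))))
inferred type:
  Nat


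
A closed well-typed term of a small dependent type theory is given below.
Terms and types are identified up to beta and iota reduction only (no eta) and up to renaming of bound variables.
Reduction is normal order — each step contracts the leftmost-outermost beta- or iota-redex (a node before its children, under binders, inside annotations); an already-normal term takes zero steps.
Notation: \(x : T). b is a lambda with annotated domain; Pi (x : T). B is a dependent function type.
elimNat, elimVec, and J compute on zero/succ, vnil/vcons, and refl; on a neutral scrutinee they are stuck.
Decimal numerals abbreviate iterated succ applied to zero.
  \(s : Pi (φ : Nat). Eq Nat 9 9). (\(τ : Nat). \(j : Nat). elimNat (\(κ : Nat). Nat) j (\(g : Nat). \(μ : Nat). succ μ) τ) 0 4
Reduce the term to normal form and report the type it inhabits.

resulting normal form:
  \(s : Pi (φ : Nat). Eq Nat 9 9). 4
type:
  Pi (s : Pi (φ : Nat). Eq Nat 9 9). Nat
observation: reduction starts at a beta-redex, and 3 normal-order steps reach the normal form.


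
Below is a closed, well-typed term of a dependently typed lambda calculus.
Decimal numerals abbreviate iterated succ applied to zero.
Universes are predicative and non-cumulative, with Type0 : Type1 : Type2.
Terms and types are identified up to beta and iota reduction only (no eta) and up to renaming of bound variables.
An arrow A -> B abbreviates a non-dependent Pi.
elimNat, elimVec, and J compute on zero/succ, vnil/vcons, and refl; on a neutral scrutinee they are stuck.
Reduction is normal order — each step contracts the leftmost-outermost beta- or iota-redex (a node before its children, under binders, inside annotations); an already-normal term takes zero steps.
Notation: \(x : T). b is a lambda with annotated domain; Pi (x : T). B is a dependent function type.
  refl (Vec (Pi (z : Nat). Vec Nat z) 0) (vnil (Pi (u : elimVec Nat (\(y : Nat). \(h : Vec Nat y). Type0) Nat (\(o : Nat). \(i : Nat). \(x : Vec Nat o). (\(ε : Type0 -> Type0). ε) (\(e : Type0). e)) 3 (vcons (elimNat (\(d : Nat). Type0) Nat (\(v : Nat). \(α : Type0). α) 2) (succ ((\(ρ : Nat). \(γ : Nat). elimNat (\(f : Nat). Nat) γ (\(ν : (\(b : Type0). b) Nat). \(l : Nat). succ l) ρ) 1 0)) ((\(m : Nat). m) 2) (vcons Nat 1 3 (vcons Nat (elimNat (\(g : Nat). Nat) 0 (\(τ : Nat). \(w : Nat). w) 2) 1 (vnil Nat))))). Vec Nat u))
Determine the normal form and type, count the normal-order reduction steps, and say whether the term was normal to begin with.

reduced normal form:
  refl (Vec (Pi (z : Nat). Vec Nat z) 0) (vnil (Pi (u : Nat). Vec Nat u))
inferred type:
  Eq (Vec (Pi (z : Nat). Vec Nat z) 0) (vnil (Pi (u : Nat). Vec Nat u)) (vnil (Pi (y : Nat). Vec Nat y))
steps to reach normal form (normal order): 19
already normal: no
first redex: an elimVec iota-redex


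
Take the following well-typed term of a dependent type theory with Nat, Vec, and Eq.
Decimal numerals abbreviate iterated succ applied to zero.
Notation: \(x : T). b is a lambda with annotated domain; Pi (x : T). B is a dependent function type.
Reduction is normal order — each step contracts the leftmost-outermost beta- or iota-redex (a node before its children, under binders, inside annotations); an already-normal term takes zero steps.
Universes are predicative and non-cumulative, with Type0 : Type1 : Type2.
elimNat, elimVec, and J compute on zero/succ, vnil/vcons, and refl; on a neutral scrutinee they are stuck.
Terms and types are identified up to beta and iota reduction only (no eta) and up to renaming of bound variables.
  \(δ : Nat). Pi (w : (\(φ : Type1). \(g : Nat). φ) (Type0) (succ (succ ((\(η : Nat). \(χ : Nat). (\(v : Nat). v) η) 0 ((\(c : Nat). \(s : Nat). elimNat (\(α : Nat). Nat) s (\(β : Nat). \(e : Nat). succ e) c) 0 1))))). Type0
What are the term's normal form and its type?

normal form:
  \(δ : Nat). Pi (w : Type0). Type0
inferred type:
  Pi (δ : Nat). Type1


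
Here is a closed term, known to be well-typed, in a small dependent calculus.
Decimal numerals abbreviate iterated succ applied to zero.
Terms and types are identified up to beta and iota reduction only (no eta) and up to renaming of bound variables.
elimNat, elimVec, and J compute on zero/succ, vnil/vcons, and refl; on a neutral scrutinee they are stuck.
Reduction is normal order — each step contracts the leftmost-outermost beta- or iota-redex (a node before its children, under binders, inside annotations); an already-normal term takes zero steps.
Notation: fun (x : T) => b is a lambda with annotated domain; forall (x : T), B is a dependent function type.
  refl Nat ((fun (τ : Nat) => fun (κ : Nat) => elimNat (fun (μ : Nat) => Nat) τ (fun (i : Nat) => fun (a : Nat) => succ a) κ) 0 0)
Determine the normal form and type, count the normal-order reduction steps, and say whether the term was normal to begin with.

reduced normal form:
  refl Nat 0
inferred type:
  Eq Nat 0 0
normal-order step count: 3
already normal: no
first contracted redex: a beta-redex


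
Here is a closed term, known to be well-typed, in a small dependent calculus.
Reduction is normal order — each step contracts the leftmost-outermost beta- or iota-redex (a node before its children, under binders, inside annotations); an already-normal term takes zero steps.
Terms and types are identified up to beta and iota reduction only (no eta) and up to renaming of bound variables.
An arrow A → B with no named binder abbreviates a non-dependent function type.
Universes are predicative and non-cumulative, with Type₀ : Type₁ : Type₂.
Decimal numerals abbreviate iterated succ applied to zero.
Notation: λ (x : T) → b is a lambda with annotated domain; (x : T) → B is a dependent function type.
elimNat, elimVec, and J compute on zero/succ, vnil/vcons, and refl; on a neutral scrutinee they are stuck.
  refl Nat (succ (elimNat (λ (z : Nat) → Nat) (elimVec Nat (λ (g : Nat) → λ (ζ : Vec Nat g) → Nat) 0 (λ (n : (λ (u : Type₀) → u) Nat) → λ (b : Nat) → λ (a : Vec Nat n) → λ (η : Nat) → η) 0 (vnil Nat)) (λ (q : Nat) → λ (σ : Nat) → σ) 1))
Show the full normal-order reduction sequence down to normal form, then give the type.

normal-order reduction sequence:
  refl Nat (succ (elimNat (λ (z : Nat) → Nat) (elimVec Nat (λ (g : Nat) → λ (ζ : Vec Nat g) → Nat) 0 (λ (n : (λ (u : Type₀) → u) Nat) → λ (b : Nat) → λ (a : Vec Nat n) → λ (η : Nat) → η) 0 (vnil Nat)) (λ (q : Nat) → λ (σ : Nat) → σ) 1))
  ~> refl Nat (succ ((λ (z : Nat) → λ (g : Nat) → g) 0 (elimNat (λ (ζ : Nat) → Nat) (elimVec Nat (λ (n : Nat) → λ (u : Vec Nat n) → Nat) 0 (λ (b : (λ (a : Type₀) → a) Nat) → λ (η : Nat) → λ (q : Vec Nat b) → λ (σ : Nat) → σ) 0 (vnil Nat)) (λ (γ : Nat) → λ (x : Nat) → x) 0)))
  ~> refl Nat (succ ((λ (z : Nat) → z) (elimNat (λ (g : Nat) → Nat) (elimVec Nat (λ (ζ : Nat) → λ (n : Vec Nat ζ) → Nat) 0 (λ (u : (λ (b : Type₀) → b) Nat) → λ (a : Nat) → λ (η : Vec Nat u) → λ (q : Nat) → q) 0 (vnil Nat)) (λ (σ : Nat) → λ (γ : Nat) → γ) 0)))
  ~> refl Nat (succ (elimNat (λ (z : Nat) → Nat) (elimVec Nat (λ (g : Nat) → λ (ζ : Vec Nat g) → Nat) 0 (λ (n : (λ (u : Type₀) → u) Nat) → λ (b : Nat) → λ (a : Vec Nat n) → λ (η : Nat) → η) 0 (vnil Nat)) (λ (q : Nat) → λ (σ : Nat) → σ) 0))
  ~> refl Nat (succ (elimVec Nat (λ (z : Nat) → λ (g : Vec Nat z) → Nat) 0 (λ (ζ : (λ (n : Type₀) → n) Nat) → λ (u : Nat) → λ (b : Vec Nat ζ) → λ (a : Nat) → a) 0 (vnil Nat)))
  ~> refl Nat 1
inferred type:
  Eq Nat 1 1


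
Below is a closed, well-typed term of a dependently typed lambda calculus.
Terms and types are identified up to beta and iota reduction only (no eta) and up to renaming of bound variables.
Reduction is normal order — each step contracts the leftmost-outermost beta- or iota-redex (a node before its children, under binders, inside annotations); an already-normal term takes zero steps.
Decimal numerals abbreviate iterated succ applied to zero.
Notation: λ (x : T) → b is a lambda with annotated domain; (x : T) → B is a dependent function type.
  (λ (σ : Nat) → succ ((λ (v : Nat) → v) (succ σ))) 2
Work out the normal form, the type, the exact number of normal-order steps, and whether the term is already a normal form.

reduced normal form:
  4
inferred type:
  Nat
reduction steps (normal order): 2
already normal: no
first contracted redex: a beta-redex
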